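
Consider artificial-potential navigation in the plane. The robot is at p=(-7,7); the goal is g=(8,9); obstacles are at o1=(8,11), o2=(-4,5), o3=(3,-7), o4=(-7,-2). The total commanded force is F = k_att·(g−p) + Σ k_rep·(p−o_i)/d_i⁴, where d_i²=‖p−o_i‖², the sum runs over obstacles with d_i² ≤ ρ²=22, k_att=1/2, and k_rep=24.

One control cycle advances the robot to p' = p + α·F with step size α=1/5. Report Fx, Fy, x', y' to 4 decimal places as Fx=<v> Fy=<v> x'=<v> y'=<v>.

F_att = 1/2·(g−p) = 1/2·(15,2) = (7.5000,1.0000)
o1: d²=241 > ρ²=22 → inactive
o2: d²=13 ≤ ρ²=22; F_rep = 24·(-3,2)/13² = (-0.4260,0.2840)
o3: d²=296 > ρ²=22 → inactive
o4: d²=81 > ρ²=22 → inactive
F = F_att + ΣF_rep = (7.0740,1.2840)
p' = p + 1/5·F = (-5.5852,7.2568)

Fx=7.0740 Fy=1.2840 x'=-5.5852 y'=7.2568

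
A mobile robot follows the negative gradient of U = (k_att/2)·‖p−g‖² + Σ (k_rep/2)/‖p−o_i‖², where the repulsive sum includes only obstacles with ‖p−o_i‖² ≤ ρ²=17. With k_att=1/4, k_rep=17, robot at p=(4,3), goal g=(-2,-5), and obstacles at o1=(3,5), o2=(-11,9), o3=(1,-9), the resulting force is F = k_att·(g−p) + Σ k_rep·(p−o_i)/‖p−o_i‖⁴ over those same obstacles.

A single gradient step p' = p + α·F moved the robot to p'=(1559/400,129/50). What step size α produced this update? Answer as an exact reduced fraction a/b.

F_att = 1/4·(g−p) = 1/4·(-6,-8) = (-1.5000,-2.0000)
o1: d²=5 ≤ ρ²=17; F_rep = 17·(1,-2)/5² = (0.6800,-1.3600)
o2: d²=261 > ρ²=17 → inactive
o3: d²=153 > ρ²=17 → inactive
F = F_att + ΣF_rep = (-0.8200,-3.3600)
Δp = p'−p = (-0.1025,-0.4200); α = Δx/Fx = (-41/400) / (-41/50) = 1/8
check: Δy/Fy = (-21/50) / (-84/25) = 1/8 ✓

α = 1/8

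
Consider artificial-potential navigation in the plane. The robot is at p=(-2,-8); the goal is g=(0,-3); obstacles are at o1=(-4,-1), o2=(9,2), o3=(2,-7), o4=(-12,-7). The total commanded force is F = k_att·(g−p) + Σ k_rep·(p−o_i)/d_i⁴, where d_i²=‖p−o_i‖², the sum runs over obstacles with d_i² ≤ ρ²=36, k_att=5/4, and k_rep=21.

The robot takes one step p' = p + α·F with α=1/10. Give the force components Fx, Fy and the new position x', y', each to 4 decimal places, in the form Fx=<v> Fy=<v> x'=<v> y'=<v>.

Fx=2.2093 Fy=6.1773 x'=-1.7791 y'=-7.3823

F_att = 5/4·(g−p) = 5/4·(2,5) = (2.5000,6.2500)
o1: d²=53 > ρ²=36 → inactive
o2: d²=221 > ρ²=36 → inactive
o3: d²=17 ≤ ρ²=36; F_rep = 21·(-4,-1)/17² = (-0.2907,-0.0727)
o4: d²=101 > ρ²=36 → inactive
F = F_att + ΣF_rep = (2.2093,6.1773)
p' = p + 1/10·F = (-1.7791,-7.3823)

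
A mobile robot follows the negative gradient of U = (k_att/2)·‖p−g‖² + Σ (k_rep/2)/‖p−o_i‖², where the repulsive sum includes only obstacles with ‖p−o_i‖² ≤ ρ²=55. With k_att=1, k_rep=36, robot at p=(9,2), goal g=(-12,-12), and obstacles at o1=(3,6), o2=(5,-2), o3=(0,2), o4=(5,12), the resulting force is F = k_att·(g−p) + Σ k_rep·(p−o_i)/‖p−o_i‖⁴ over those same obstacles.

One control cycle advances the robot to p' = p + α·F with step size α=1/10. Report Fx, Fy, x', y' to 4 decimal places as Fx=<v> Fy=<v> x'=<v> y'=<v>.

Fx=-20.7795 Fy=-13.9126 x'=6.9221 y'=0.6087

F_att = 1·(g−p) = 1·(-21,-14) = (-21.0000,-14.0000)
o1: d²=52 ≤ ρ²=55; F_rep = 36·(6,-4)/52² = (0.0799,-0.0533)
o2: d²=32 ≤ ρ²=55; F_rep = 36·(4,4)/32² = (0.1406,0.1406)
o3: d²=81 > ρ²=55 → inactive
o4: d²=116 > ρ²=55 → inactive
F = F_att + ΣF_rep = (-20.7795,-13.9126)
p' = p + 1/10·F = (6.9221,0.6087)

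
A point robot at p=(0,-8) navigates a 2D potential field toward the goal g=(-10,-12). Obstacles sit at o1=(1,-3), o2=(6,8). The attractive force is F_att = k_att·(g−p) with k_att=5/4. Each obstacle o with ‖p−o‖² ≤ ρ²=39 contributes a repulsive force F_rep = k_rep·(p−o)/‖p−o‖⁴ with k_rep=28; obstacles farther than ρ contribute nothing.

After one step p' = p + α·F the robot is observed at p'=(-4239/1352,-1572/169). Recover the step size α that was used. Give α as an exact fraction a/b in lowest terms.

F_att = 5/4·(g−p) = 5/4·(-10,-4) = (-12.5000,-5.0000)
o1: d²=26 ≤ ρ²=39; F_rep = 28·(-1,-5)/26² = (-0.0414,-0.2071)
o2: d²=292 > ρ²=39 → inactive
F = F_att + ΣF_rep = (-12.5414,-5.2071)
Δp = p'−p = (-3.1354,-1.3018); α = Δx/Fx = (-4239/1352) / (-4239/338) = 1/4
check: Δy/Fy = (-220/169) / (-880/169) = 1/4 ✓

α = 1/4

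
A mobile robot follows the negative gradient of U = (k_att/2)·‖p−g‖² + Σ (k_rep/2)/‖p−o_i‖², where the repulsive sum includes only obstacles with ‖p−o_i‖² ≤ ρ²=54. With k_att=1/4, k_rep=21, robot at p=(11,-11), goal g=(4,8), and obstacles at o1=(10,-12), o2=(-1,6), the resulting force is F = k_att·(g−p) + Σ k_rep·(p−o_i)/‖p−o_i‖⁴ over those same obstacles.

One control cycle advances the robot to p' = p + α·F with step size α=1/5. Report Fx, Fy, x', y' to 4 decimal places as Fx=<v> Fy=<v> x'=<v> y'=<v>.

F_att = 1/4·(g−p) = 1/4·(-7,19) = (-1.7500,4.7500)
o1: d²=2 ≤ ρ²=54; F_rep = 21·(1,1)/2² = (5.2500,5.2500)
o2: d²=433 > ρ²=54 → inactive
F = F_att + ΣF_rep = (3.5000,10.0000)
p' = p + 1/5·F = (11.7000,-9.0000)

Fx=3.5000 Fy=10.0000 x'=11.7000 y'=-9.0000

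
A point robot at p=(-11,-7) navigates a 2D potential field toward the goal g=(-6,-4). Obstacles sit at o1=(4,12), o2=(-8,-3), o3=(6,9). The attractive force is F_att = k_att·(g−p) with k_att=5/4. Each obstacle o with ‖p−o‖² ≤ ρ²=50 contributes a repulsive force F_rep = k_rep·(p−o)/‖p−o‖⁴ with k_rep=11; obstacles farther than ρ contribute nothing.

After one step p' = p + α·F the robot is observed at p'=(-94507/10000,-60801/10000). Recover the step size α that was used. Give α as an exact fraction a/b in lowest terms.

α = 1/4

F_att = 5/4·(g−p) = 5/4·(5,3) = (6.2500,3.7500)
o1: d²=586 > ρ²=50 → inactive
o2: d²=25 ≤ ρ²=50; F_rep = 11·(-3,-4)/25² = (-0.0528,-0.0704)
o3: d²=545 > ρ²=50 → inactive
F = F_att + ΣF_rep = (6.1972,3.6796)
Δp = p'−p = (1.5493,0.9199); α = Δx/Fx = (15493/10000) / (15493/2500) = 1/4
check: Δy/Fy = (9199/10000) / (9199/2500) = 1/4 ✓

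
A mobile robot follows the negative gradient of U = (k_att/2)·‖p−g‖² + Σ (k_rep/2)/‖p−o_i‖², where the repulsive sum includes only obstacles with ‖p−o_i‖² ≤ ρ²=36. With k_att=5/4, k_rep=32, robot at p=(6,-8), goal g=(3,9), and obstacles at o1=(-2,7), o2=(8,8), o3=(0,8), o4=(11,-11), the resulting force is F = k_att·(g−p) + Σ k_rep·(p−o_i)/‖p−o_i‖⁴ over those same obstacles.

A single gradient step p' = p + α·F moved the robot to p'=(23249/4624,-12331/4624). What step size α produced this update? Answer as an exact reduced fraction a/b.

F_att = 5/4·(g−p) = 5/4·(-3,17) = (-3.7500,21.2500)
o1: d²=289 > ρ²=36 → inactive
o2: d²=260 > ρ²=36 → inactive
o3: d²=292 > ρ²=36 → inactive
o4: d²=34 ≤ ρ²=36; F_rep = 32·(-5,3)/34² = (-0.1384,0.0830)
F = F_att + ΣF_rep = (-3.8884,21.3330)
Δp = p'−p = (-0.9721,5.3333); α = Δx/Fx = (-4495/4624) / (-4495/1156) = 1/4
check: Δy/Fy = (24661/4624) / (24661/1156) = 1/4 ✓

α = 1/4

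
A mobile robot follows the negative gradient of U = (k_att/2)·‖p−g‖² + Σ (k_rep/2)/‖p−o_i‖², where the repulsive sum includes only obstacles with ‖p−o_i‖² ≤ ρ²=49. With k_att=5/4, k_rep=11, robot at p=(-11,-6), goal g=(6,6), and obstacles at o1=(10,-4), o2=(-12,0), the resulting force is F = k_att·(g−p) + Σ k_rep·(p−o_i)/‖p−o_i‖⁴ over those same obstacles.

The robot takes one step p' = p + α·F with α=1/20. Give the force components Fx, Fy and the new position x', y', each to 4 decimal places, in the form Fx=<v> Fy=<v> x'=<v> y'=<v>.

F_att = 5/4·(g−p) = 5/4·(17,12) = (21.2500,15.0000)
o1: d²=445 > ρ²=49 → inactive
o2: d²=37 ≤ ρ²=49; F_rep = 11·(1,-6)/37² = (0.0080,-0.0482)
F = F_att + ΣF_rep = (21.2580,14.9518)
p' = p + 1/20·F = (-9.9371,-5.2524)

Fx=21.2580 Fy=14.9518 x'=-9.9371 y'=-5.2524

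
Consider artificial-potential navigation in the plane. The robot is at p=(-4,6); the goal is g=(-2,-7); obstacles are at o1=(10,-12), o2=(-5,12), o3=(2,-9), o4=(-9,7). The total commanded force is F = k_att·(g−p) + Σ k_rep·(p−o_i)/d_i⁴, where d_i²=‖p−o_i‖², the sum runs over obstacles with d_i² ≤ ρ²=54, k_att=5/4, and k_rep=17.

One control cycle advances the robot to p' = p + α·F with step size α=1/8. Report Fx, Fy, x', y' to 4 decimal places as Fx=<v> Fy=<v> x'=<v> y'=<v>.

F_att = 5/4·(g−p) = 5/4·(2,-13) = (2.5000,-16.2500)
o1: d²=520 > ρ²=54 → inactive
o2: d²=37 ≤ ρ²=54; F_rep = 17·(1,-6)/37² = (0.0124,-0.0745)
o3: d²=261 > ρ²=54 → inactive
o4: d²=26 ≤ ρ²=54; F_rep = 17·(5,-1)/26² = (0.1257,-0.0251)
F = F_att + ΣF_rep = (2.6382,-16.3497)
p' = p + 1/8·F = (-3.6702,3.9563)

Fx=2.6382 Fy=-16.3497 x'=-3.6702 y'=3.9563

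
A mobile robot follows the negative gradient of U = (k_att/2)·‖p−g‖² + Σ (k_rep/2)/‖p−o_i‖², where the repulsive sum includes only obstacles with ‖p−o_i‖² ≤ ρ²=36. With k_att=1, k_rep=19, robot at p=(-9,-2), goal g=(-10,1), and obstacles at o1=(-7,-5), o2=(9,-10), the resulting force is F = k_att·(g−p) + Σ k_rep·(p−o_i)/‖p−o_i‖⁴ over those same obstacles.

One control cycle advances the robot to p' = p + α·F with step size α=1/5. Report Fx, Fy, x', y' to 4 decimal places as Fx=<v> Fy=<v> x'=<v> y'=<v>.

Fx=-1.2249 Fy=3.3373 x'=-9.2450 y'=-1.3325

F_att = 1·(g−p) = 1·(-1,3) = (-1.0000,3.0000)
o1: d²=13 ≤ ρ²=36; F_rep = 19·(-2,3)/13² = (-0.2249,0.3373)
o2: d²=388 > ρ²=36 → inactive
F = F_att + ΣF_rep = (-1.2249,3.3373)
p' = p + 1/5·F = (-9.2450,-1.3325)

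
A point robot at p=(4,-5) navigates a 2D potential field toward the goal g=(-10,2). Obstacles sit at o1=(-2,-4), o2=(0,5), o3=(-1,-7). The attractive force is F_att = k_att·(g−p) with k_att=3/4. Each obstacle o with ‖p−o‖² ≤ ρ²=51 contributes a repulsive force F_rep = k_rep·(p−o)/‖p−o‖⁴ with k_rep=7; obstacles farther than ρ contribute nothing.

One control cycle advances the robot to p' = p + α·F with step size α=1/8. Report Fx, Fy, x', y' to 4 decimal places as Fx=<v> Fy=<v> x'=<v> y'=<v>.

F_att = 3/4·(g−p) = 3/4·(-14,7) = (-10.5000,5.2500)
o1: d²=37 ≤ ρ²=51; F_rep = 7·(6,-1)/37² = (0.0307,-0.0051)
o2: d²=116 > ρ²=51 → inactive
o3: d²=29 ≤ ρ²=51; F_rep = 7·(5,2)/29² = (0.0416,0.0166)
F = F_att + ΣF_rep = (-10.4277,5.2615)
p' = p + 1/8·F = (2.6965,-4.3423)

Fx=-10.4277 Fy=5.2615 x'=2.6965 y'=-4.3423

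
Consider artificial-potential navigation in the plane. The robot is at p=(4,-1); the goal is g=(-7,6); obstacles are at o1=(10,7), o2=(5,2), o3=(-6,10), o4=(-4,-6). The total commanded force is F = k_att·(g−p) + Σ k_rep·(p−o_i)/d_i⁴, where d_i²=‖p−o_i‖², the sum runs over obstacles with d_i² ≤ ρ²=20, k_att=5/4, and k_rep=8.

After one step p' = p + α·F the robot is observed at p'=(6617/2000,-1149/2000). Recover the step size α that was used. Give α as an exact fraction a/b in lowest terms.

α = 1/20

F_att = 5/4·(g−p) = 5/4·(-11,7) = (-13.7500,8.7500)
o1: d²=100 > ρ²=20 → inactive
o2: d²=10 ≤ ρ²=20; F_rep = 8·(-1,-3)/10² = (-0.0800,-0.2400)
o3: d²=221 > ρ²=20 → inactive
o4: d²=89 > ρ²=20 → inactive
F = F_att + ΣF_rep = (-13.8300,8.5100)
Δp = p'−p = (-0.6915,0.4255); α = Δx/Fx = (-1383/2000) / (-1383/100) = 1/20
check: Δy/Fy = (851/2000) / (851/100) = 1/20 ✓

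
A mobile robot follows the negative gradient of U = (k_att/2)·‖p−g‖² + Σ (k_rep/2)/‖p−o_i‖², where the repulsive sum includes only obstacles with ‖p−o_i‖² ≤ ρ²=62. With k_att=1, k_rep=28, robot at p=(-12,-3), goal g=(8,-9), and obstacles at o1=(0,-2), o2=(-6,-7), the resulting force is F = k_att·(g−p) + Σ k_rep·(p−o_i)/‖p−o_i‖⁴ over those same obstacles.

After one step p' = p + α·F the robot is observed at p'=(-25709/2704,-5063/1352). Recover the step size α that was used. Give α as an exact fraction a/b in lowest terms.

α = 1/8

F_att = 1·(g−p) = 1·(20,-6) = (20.0000,-6.0000)
o1: d²=145 > ρ²=62 → inactive
o2: d²=52 ≤ ρ²=62; F_rep = 28·(-6,4)/52² = (-0.0621,0.0414)
F = F_att + ΣF_rep = (19.9379,-5.9586)
Δp = p'−p = (2.4922,-0.7448); α = Δx/Fx = (6739/2704) / (6739/338) = 1/8
check: Δy/Fy = (-1007/1352) / (-1007/169) = 1/8 ✓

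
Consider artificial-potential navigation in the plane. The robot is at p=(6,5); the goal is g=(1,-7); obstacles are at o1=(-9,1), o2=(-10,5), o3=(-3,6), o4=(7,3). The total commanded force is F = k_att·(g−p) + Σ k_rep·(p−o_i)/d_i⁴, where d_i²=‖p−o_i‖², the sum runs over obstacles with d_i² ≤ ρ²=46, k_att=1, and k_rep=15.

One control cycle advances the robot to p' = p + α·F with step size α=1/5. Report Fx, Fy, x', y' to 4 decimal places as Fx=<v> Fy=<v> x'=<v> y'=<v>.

F_att = 1·(g−p) = 1·(-5,-12) = (-5.0000,-12.0000)
o1: d²=241 > ρ²=46 → inactive
o2: d²=256 > ρ²=46 → inactive
o3: d²=82 > ρ²=46 → inactive
o4: d²=5 ≤ ρ²=46; F_rep = 15·(-1,2)/5² = (-0.6000,1.2000)
F = F_att + ΣF_rep = (-5.6000,-10.8000)
p' = p + 1/5·F = (4.8800,2.8400)

Fx=-5.6000 Fy=-10.8000 x'=4.8800 y'=2.8400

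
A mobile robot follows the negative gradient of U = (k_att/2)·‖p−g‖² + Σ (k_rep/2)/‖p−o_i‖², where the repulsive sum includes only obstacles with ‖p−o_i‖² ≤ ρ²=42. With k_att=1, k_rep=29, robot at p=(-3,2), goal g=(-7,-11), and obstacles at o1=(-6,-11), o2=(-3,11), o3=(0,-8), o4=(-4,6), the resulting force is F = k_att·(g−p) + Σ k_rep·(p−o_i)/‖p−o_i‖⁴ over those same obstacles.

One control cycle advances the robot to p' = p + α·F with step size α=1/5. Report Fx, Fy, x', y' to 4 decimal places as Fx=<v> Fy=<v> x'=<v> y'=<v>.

Fx=-3.8997 Fy=-13.4014 x'=-3.7799 y'=-0.6803

F_att = 1·(g−p) = 1·(-4,-13) = (-4.0000,-13.0000)
o1: d²=178 > ρ²=42 → inactive
o2: d²=81 > ρ²=42 → inactive
o3: d²=109 > ρ²=42 → inactive
o4: d²=17 ≤ ρ²=42; F_rep = 29·(1,-4)/17² = (0.1003,-0.4014)
F = F_att + ΣF_rep = (-3.8997,-13.4014)
p' = p + 1/5·F = (-3.7799,-0.6803)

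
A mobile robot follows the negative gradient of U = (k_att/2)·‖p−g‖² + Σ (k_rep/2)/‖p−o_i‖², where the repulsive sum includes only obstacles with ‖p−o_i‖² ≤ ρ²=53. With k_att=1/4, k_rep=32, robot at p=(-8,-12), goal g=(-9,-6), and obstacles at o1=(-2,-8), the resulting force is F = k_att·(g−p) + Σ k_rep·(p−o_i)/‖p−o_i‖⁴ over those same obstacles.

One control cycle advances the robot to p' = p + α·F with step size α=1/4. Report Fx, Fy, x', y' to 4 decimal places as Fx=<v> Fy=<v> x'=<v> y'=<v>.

Fx=-0.3210 Fy=1.4527 x'=-8.0803 y'=-11.6368

F_att = 1/4·(g−p) = 1/4·(-1,6) = (-0.2500,1.5000)
o1: d²=52 ≤ ρ²=53; F_rep = 32·(-6,-4)/52² = (-0.0710,-0.0473)
F = F_att + ΣF_rep = (-0.3210,1.4527)
p' = p + 1/4·F = (-8.0803,-11.6368)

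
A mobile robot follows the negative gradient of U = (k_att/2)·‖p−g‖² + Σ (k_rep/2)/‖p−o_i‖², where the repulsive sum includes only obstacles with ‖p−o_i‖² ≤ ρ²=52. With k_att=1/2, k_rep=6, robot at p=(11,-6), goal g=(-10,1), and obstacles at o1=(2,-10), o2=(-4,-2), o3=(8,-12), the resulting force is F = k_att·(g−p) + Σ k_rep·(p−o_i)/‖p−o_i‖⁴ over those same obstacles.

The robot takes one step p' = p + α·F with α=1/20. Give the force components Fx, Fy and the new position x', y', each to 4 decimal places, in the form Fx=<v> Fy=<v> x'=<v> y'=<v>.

F_att = 1/2·(g−p) = 1/2·(-21,7) = (-10.5000,3.5000)
o1: d²=97 > ρ²=52 → inactive
o2: d²=241 > ρ²=52 → inactive
o3: d²=45 ≤ ρ²=52; F_rep = 6·(3,6)/45² = (0.0089,0.0178)
F = F_att + ΣF_rep = (-10.4911,3.5178)
p' = p + 1/20·F = (10.4754,-5.8241)

Fx=-10.4911 Fy=3.5178 x'=10.4754 y'=-5.8241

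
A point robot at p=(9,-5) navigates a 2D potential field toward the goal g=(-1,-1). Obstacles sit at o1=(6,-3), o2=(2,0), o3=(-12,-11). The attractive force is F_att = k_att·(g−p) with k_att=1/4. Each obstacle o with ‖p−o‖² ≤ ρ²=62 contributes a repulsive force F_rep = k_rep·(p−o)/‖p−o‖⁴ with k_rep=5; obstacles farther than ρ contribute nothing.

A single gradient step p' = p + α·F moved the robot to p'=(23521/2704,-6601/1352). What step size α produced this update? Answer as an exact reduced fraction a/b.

α = 1/8

F_att = 1/4·(g−p) = 1/4·(-10,4) = (-2.5000,1.0000)
o1: d²=13 ≤ ρ²=62; F_rep = 5·(3,-2)/13² = (0.0888,-0.0592)
o2: d²=74 > ρ²=62 → inactive
o3: d²=477 > ρ²=62 → inactive
F = F_att + ΣF_rep = (-2.4112,0.9408)
Δp = p'−p = (-0.3014,0.1176); α = Δx/Fx = (-815/2704) / (-815/338) = 1/8
check: Δy/Fy = (159/1352) / (159/169) = 1/8 ✓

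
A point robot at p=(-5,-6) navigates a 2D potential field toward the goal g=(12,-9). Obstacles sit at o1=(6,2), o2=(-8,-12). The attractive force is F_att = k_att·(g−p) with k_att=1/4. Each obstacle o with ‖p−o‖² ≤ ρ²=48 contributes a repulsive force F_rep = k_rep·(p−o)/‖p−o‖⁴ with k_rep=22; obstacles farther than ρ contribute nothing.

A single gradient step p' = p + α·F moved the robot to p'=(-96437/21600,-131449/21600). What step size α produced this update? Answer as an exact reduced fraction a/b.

α = 1/8

F_att = 1/4·(g−p) = 1/4·(17,-3) = (4.2500,-0.7500)
o1: d²=185 > ρ²=48 → inactive
o2: d²=45 ≤ ρ²=48; F_rep = 22·(3,6)/45² = (0.0326,0.0652)
F = F_att + ΣF_rep = (4.2826,-0.6848)
Δp = p'−p = (0.5353,-0.0856); α = Δx/Fx = (11563/21600) / (11563/2700) = 1/8
check: Δy/Fy = (-1849/21600) / (-1849/2700) = 1/8 ✓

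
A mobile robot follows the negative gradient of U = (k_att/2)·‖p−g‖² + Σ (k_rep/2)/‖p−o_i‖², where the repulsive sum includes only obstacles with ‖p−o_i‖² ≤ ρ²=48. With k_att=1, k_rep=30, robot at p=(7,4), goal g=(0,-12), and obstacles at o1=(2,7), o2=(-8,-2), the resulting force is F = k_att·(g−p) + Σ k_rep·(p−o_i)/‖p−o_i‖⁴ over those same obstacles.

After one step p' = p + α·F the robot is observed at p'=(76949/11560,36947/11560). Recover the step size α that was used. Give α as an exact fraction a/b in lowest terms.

F_att = 1·(g−p) = 1·(-7,-16) = (-7.0000,-16.0000)
o1: d²=34 ≤ ρ²=48; F_rep = 30·(5,-3)/34² = (0.1298,-0.0779)
o2: d²=261 > ρ²=48 → inactive
F = F_att + ΣF_rep = (-6.8702,-16.0779)
Δp = p'−p = (-0.3435,-0.8039); α = Δx/Fx = (-3971/11560) / (-3971/578) = 1/20
check: Δy/Fy = (-9293/11560) / (-9293/578) = 1/20 ✓

α = 1/20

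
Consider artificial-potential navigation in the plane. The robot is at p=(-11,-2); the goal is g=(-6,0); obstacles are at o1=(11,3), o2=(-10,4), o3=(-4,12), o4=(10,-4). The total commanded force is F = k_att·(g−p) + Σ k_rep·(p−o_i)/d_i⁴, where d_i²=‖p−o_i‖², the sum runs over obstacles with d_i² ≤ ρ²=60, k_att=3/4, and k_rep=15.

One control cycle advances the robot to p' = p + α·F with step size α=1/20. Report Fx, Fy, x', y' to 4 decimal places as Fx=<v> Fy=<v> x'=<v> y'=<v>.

Fx=3.7390 Fy=1.4343 x'=-10.8130 y'=-1.9283

F_att = 3/4·(g−p) = 3/4·(5,2) = (3.7500,1.5000)
o1: d²=509 > ρ²=60 → inactive
o2: d²=37 ≤ ρ²=60; F_rep = 15·(-1,-6)/37² = (-0.0110,-0.0657)
o3: d²=245 > ρ²=60 → inactive
o4: d²=445 > ρ²=60 → inactive
F = F_att + ΣF_rep = (3.7390,1.4343)
p' = p + 1/20·F = (-10.8130,-1.9283)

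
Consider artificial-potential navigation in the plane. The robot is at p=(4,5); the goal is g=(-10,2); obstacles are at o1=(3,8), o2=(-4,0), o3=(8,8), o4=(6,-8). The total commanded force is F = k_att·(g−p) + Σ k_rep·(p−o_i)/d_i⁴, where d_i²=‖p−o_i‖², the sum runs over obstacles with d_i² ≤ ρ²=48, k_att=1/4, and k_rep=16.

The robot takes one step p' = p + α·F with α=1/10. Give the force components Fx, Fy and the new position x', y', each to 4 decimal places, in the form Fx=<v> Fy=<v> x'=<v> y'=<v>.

Fx=-3.4424 Fy=-1.3068 x'=3.6558 y'=4.8693

F_att = 1/4·(g−p) = 1/4·(-14,-3) = (-3.5000,-0.7500)
o1: d²=10 ≤ ρ²=48; F_rep = 16·(1,-3)/10² = (0.1600,-0.4800)
o2: d²=89 > ρ²=48 → inactive
o3: d²=25 ≤ ρ²=48; F_rep = 16·(-4,-3)/25² = (-0.1024,-0.0768)
o4: d²=173 > ρ²=48 → inactive
F = F_att + ΣF_rep = (-3.4424,-1.3068)
p' = p + 1/10·F = (3.6558,4.8693)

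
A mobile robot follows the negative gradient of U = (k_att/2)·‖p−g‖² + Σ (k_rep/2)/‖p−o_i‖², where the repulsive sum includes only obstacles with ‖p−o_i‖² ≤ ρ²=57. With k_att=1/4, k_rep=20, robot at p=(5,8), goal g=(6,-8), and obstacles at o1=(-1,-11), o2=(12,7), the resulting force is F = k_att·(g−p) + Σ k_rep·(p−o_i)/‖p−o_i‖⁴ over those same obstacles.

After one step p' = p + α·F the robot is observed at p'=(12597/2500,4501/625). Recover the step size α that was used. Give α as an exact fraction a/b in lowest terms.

F_att = 1/4·(g−p) = 1/4·(1,-16) = (0.2500,-4.0000)
o1: d²=397 > ρ²=57 → inactive
o2: d²=50 ≤ ρ²=57; F_rep = 20·(-7,1)/50² = (-0.0560,0.0080)
F = F_att + ΣF_rep = (0.1940,-3.9920)
Δp = p'−p = (0.0388,-0.7984); α = Δx/Fx = (97/2500) / (97/500) = 1/5
check: Δy/Fy = (-499/625) / (-499/125) = 1/5 ✓

α = 1/5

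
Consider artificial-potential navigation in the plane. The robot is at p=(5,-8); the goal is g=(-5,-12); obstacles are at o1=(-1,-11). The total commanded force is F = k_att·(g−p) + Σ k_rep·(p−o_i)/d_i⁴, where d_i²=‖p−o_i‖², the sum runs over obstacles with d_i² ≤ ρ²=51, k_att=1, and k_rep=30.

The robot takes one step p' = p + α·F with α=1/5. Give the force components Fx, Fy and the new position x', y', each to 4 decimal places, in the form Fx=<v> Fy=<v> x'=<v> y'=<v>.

Fx=-9.9111 Fy=-3.9556 x'=3.0178 y'=-8.7911

F_att = 1·(g−p) = 1·(-10,-4) = (-10.0000,-4.0000)
o1: d²=45 ≤ ρ²=51; F_rep = 30·(6,3)/45² = (0.0889,0.0444)
F = F_att + ΣF_rep = (-9.9111,-3.9556)
p' = p + 1/5·F = (3.0178,-8.7911)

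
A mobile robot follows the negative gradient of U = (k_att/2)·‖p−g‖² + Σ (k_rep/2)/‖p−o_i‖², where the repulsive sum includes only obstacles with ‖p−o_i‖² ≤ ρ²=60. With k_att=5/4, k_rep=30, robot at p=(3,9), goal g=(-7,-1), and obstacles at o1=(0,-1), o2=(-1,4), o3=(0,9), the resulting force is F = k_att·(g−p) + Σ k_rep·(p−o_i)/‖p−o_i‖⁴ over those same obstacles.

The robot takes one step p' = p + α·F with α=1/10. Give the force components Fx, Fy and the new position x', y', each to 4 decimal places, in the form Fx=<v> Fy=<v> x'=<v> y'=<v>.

F_att = 5/4·(g−p) = 5/4·(-10,-10) = (-12.5000,-12.5000)
o1: d²=109 > ρ²=60 → inactive
o2: d²=41 ≤ ρ²=60; F_rep = 30·(4,5)/41² = (0.0714,0.0892)
o3: d²=9 ≤ ρ²=60; F_rep = 30·(3,0)/9² = (1.1111,0.0000)
F = F_att + ΣF_rep = (-11.3175,-12.4108)
p' = p + 1/10·F = (1.8682,7.7589)

Fx=-11.3175 Fy=-12.4108 x'=1.8682 y'=7.7589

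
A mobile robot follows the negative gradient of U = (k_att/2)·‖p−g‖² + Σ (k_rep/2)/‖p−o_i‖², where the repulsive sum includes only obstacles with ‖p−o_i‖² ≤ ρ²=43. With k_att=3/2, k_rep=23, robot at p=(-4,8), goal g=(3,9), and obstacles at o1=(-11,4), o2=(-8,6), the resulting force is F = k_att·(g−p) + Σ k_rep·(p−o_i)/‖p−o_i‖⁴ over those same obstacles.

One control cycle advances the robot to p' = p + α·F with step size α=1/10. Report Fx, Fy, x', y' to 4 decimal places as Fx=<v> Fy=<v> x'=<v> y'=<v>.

Fx=10.7300 Fy=1.6150 x'=-2.9270 y'=8.1615

F_att = 3/2·(g−p) = 3/2·(7,1) = (10.5000,1.5000)
o1: d²=65 > ρ²=43 → inactive
o2: d²=20 ≤ ρ²=43; F_rep = 23·(4,2)/20² = (0.2300,0.1150)
F = F_att + ΣF_rep = (10.7300,1.6150)
p' = p + 1/10·F = (-2.9270,8.1615)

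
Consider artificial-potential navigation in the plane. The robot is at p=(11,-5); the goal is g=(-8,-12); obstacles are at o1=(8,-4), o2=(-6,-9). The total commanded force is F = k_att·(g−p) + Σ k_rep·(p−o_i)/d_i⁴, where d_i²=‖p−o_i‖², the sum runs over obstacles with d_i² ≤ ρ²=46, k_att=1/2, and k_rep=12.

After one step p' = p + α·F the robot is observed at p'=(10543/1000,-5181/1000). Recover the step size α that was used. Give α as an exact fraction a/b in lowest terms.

α = 1/20

F_att = 1/2·(g−p) = 1/2·(-19,-7) = (-9.5000,-3.5000)
o1: d²=10 ≤ ρ²=46; F_rep = 12·(3,-1)/10² = (0.3600,-0.1200)
o2: d²=305 > ρ²=46 → inactive
F = F_att + ΣF_rep = (-9.1400,-3.6200)
Δp = p'−p = (-0.4570,-0.1810); α = Δx/Fx = (-457/1000) / (-457/50) = 1/20
check: Δy/Fy = (-181/1000) / (-181/50) = 1/20 ✓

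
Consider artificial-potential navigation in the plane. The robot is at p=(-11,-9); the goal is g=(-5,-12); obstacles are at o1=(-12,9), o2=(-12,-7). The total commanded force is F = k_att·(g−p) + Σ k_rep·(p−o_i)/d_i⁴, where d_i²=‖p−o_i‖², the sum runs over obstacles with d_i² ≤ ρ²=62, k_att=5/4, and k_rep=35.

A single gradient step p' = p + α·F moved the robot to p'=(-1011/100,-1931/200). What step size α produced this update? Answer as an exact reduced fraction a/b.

F_att = 5/4·(g−p) = 5/4·(6,-3) = (7.5000,-3.7500)
o1: d²=325 > ρ²=62 → inactive
o2: d²=5 ≤ ρ²=62; F_rep = 35·(1,-2)/5² = (1.4000,-2.8000)
F = F_att + ΣF_rep = (8.9000,-6.5500)
Δp = p'−p = (0.8900,-0.6550); α = Δx/Fx = (89/100) / (89/10) = 1/10
check: Δy/Fy = (-131/200) / (-131/20) = 1/10 ✓

α = 1/10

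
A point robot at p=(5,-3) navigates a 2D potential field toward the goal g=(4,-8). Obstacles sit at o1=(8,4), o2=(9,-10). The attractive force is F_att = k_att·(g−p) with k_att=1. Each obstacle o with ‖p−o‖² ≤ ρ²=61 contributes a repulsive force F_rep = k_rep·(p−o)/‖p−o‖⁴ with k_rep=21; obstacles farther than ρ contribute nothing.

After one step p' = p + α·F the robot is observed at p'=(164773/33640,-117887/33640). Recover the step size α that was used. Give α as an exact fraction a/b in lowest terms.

α = 1/10

F_att = 1·(g−p) = 1·(-1,-5) = (-1.0000,-5.0000)
o1: d²=58 ≤ ρ²=61; F_rep = 21·(-3,-7)/58² = (-0.0187,-0.0437)
o2: d²=65 > ρ²=61 → inactive
F = F_att + ΣF_rep = (-1.0187,-5.0437)
Δp = p'−p = (-0.1019,-0.5044); α = Δx/Fx = (-3427/33640) / (-3427/3364) = 1/10
check: Δy/Fy = (-16967/33640) / (-16967/3364) = 1/10 ✓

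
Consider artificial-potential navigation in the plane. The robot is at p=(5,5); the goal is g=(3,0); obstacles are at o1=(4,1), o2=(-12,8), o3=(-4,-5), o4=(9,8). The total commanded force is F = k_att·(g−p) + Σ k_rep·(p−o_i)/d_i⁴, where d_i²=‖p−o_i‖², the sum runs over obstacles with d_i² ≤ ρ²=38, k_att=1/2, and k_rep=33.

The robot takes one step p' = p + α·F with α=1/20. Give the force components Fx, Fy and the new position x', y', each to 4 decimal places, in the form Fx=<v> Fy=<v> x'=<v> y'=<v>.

F_att = 1/2·(g−p) = 1/2·(-2,-5) = (-1.0000,-2.5000)
o1: d²=17 ≤ ρ²=38; F_rep = 33·(1,4)/17² = (0.1142,0.4567)
o2: d²=298 > ρ²=38 → inactive
o3: d²=181 > ρ²=38 → inactive
o4: d²=25 ≤ ρ²=38; F_rep = 33·(-4,-3)/25² = (-0.2112,-0.1584)
F = F_att + ΣF_rep = (-1.0970,-2.2017)
p' = p + 1/20·F = (4.9451,4.8899)

Fx=-1.0970 Fy=-2.2017 x'=4.9451 y'=4.8899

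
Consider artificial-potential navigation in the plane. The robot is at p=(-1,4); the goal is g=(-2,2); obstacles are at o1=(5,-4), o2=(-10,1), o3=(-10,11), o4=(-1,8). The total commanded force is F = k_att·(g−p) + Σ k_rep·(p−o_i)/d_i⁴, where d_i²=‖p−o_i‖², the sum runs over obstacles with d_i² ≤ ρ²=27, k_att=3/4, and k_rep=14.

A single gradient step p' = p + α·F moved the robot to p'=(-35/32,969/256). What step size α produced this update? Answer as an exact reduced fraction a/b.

α = 1/8

F_att = 3/4·(g−p) = 3/4·(-1,-2) = (-0.7500,-1.5000)
o1: d²=100 > ρ²=27 → inactive
o2: d²=90 > ρ²=27 → inactive
o3: d²=130 > ρ²=27 → inactive
o4: d²=16 ≤ ρ²=27; F_rep = 14·(0,-4)/16² = (0.0000,-0.2188)
F = F_att + ΣF_rep = (-0.7500,-1.7188)
Δp = p'−p = (-0.0938,-0.2148); α = Δx/Fx = (-3/32) / (-3/4) = 1/8
check: Δy/Fy = (-55/256) / (-55/32) = 1/8 ✓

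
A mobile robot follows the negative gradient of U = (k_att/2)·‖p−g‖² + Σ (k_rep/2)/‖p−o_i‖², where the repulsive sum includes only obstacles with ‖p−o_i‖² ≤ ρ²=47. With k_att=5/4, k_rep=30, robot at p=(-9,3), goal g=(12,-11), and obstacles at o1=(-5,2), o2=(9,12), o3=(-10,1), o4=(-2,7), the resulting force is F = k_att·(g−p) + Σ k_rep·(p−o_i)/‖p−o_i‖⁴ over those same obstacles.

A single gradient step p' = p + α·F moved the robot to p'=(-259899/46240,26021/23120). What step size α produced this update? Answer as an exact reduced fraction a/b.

F_att = 5/4·(g−p) = 5/4·(21,-14) = (26.2500,-17.5000)
o1: d²=17 ≤ ρ²=47; F_rep = 30·(-4,1)/17² = (-0.4152,0.1038)
o2: d²=405 > ρ²=47 → inactive
o3: d²=5 ≤ ρ²=47; F_rep = 30·(1,2)/5² = (1.2000,2.4000)
o4: d²=65 > ρ²=47 → inactive
F = F_att + ΣF_rep = (27.0348,-14.9962)
Δp = p'−p = (3.3793,-1.8745); α = Δx/Fx = (156261/46240) / (156261/5780) = 1/8
check: Δy/Fy = (-43339/23120) / (-43339/2890) = 1/8 ✓

α = 1/8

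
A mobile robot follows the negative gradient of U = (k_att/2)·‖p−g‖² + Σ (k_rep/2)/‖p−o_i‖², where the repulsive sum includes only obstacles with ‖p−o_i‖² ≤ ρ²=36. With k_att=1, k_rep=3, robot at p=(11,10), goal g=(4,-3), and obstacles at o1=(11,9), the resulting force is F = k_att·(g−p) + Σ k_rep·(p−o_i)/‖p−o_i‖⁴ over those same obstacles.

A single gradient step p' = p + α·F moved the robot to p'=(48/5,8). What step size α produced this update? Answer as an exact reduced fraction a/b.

F_att = 1·(g−p) = 1·(-7,-13) = (-7.0000,-13.0000)
o1: d²=1 ≤ ρ²=36; F_rep = 3·(0,1)/1² = (0.0000,3.0000)
F = F_att + ΣF_rep = (-7.0000,-10.0000)
Δp = p'−p = (-1.4000,-2.0000); α = Δx/Fx = (-7/5) / (-7) = 1/5
check: Δy/Fy = (-2) / (-10) = 1/5 ✓

α = 1/5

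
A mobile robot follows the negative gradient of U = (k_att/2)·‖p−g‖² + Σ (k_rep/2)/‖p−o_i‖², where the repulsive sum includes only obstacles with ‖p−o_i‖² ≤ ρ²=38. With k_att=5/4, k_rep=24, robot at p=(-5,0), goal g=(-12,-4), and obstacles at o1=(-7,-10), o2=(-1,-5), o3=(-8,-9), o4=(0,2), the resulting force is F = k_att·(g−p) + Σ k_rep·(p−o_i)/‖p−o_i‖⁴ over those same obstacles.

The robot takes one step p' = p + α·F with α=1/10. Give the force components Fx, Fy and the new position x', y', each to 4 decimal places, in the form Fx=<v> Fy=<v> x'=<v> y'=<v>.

Fx=-8.8927 Fy=-5.0571 x'=-5.8893 y'=-0.5057

F_att = 5/4·(g−p) = 5/4·(-7,-4) = (-8.7500,-5.0000)
o1: d²=104 > ρ²=38 → inactive
o2: d²=41 > ρ²=38 → inactive
o3: d²=90 > ρ²=38 → inactive
o4: d²=29 ≤ ρ²=38; F_rep = 24·(-5,-2)/29² = (-0.1427,-0.0571)
F = F_att + ΣF_rep = (-8.8927,-5.0571)
p' = p + 1/10·F = (-5.8893,-0.5057)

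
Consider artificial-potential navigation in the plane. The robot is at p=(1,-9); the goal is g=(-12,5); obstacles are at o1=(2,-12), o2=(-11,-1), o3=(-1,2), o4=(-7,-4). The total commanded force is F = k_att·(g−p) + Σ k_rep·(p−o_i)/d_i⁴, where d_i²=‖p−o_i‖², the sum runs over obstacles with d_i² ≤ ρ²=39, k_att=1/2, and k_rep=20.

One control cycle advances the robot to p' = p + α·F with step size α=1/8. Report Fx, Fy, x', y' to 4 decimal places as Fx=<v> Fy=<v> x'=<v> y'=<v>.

F_att = 1/2·(g−p) = 1/2·(-13,14) = (-6.5000,7.0000)
o1: d²=10 ≤ ρ²=39; F_rep = 20·(-1,3)/10² = (-0.2000,0.6000)
o2: d²=208 > ρ²=39 → inactive
o3: d²=125 > ρ²=39 → inactive
o4: d²=89 > ρ²=39 → inactive
F = F_att + ΣF_rep = (-6.7000,7.6000)
p' = p + 1/8·F = (0.1625,-8.0500)

Fx=-6.7000 Fy=7.6000 x'=0.1625 y'=-8.0500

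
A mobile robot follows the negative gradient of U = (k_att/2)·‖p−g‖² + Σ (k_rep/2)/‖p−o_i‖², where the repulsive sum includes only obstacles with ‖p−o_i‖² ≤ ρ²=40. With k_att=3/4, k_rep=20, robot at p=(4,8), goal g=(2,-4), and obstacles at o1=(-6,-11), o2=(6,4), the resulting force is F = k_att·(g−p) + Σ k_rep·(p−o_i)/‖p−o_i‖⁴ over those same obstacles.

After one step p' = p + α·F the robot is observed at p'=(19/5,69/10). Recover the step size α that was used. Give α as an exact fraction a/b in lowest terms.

F_att = 3/4·(g−p) = 3/4·(-2,-12) = (-1.5000,-9.0000)
o1: d²=461 > ρ²=40 → inactive
o2: d²=20 ≤ ρ²=40; F_rep = 20·(-2,4)/20² = (-0.1000,0.2000)
F = F_att + ΣF_rep = (-1.6000,-8.8000)
Δp = p'−p = (-0.2000,-1.1000); α = Δx/Fx = (-1/5) / (-8/5) = 1/8
check: Δy/Fy = (-11/10) / (-44/5) = 1/8 ✓

α = 1/8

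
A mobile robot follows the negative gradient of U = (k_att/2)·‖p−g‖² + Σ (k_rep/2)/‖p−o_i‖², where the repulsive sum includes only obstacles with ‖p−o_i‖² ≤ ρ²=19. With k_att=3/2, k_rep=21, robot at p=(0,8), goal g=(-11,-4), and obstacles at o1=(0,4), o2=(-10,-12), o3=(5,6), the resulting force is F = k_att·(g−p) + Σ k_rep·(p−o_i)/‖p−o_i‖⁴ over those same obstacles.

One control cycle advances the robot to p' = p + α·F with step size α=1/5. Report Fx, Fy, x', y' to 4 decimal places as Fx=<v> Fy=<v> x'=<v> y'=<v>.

F_att = 3/2·(g−p) = 3/2·(-11,-12) = (-16.5000,-18.0000)
o1: d²=16 ≤ ρ²=19; F_rep = 21·(0,4)/16² = (0.0000,0.3281)
o2: d²=500 > ρ²=19 → inactive
o3: d²=29 > ρ²=19 → inactive
F = F_att + ΣF_rep = (-16.5000,-17.6719)
p' = p + 1/5·F = (-3.3000,4.4656)

Fx=-16.5000 Fy=-17.6719 x'=-3.3000 y'=4.4656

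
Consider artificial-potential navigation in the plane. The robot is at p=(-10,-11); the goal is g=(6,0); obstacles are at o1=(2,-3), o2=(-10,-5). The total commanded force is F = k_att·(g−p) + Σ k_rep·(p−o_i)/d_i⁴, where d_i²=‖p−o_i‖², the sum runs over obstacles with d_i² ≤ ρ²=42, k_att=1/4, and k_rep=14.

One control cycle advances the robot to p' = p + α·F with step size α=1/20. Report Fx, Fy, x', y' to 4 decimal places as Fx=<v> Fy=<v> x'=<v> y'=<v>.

Fx=4.0000 Fy=2.6852 x'=-9.8000 y'=-10.8657

F_att = 1/4·(g−p) = 1/4·(16,11) = (4.0000,2.7500)
o1: d²=208 > ρ²=42 → inactive
o2: d²=36 ≤ ρ²=42; F_rep = 14·(0,-6)/36² = (0.0000,-0.0648)
F = F_att + ΣF_rep = (4.0000,2.6852)
p' = p + 1/20·F = (-9.8000,-10.8657)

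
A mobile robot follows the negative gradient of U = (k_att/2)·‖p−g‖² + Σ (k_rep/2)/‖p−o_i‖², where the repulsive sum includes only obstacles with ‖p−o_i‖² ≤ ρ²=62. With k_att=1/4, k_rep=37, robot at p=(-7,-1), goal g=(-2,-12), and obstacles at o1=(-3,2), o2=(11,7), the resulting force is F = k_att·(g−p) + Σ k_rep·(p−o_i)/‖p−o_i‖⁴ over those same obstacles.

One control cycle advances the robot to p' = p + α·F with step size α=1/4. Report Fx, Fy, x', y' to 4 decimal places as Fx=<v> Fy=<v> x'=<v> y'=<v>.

Fx=1.0132 Fy=-2.9276 x'=-6.7467 y'=-1.7319

F_att = 1/4·(g−p) = 1/4·(5,-11) = (1.2500,-2.7500)
o1: d²=25 ≤ ρ²=62; F_rep = 37·(-4,-3)/25² = (-0.2368,-0.1776)
o2: d²=388 > ρ²=62 → inactive
F = F_att + ΣF_rep = (1.0132,-2.9276)
p' = p + 1/4·F = (-6.7467,-1.7319)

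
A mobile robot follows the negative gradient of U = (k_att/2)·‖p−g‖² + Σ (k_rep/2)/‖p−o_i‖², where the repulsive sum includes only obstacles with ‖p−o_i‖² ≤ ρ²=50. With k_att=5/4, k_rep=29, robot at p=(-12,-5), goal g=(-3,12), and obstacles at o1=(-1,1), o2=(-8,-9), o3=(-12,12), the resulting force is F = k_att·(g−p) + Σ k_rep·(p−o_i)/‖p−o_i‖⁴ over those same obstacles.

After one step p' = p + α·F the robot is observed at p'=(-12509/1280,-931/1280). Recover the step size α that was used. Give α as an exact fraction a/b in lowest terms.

F_att = 5/4·(g−p) = 5/4·(9,17) = (11.2500,21.2500)
o1: d²=157 > ρ²=50 → inactive
o2: d²=32 ≤ ρ²=50; F_rep = 29·(-4,4)/32² = (-0.1133,0.1133)
o3: d²=289 > ρ²=50 → inactive
F = F_att + ΣF_rep = (11.1367,21.3633)
Δp = p'−p = (2.2273,4.2727); α = Δx/Fx = (2851/1280) / (2851/256) = 1/5
check: Δy/Fy = (5469/1280) / (5469/256) = 1/5 ✓

α = 1/5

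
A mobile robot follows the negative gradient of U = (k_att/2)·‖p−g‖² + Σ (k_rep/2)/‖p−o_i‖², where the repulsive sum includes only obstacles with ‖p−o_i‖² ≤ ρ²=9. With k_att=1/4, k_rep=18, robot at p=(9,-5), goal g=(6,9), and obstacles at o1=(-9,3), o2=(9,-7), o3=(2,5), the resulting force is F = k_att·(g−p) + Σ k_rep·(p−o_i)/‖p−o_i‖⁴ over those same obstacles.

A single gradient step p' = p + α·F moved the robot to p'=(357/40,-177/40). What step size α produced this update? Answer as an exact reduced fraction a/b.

F_att = 1/4·(g−p) = 1/4·(-3,14) = (-0.7500,3.5000)
o1: d²=388 > ρ²=9 → inactive
o2: d²=4 ≤ ρ²=9; F_rep = 18·(0,2)/4² = (0.0000,2.2500)
o3: d²=149 > ρ²=9 → inactive
F = F_att + ΣF_rep = (-0.7500,5.7500)
Δp = p'−p = (-0.0750,0.5750); α = Δx/Fx = (-3/40) / (-3/4) = 1/10
check: Δy/Fy = (23/40) / (23/4) = 1/10 ✓

α = 1/10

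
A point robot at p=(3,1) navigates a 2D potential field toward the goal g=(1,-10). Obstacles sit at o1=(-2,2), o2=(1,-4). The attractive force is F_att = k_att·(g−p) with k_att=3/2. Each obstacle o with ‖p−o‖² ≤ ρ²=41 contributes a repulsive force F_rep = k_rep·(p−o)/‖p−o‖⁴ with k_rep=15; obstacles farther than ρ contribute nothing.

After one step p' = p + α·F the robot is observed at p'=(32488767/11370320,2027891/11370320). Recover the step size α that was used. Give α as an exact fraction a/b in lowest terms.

α = 1/20

F_att = 3/2·(g−p) = 3/2·(-2,-11) = (-3.0000,-16.5000)
o1: d²=26 ≤ ρ²=41; F_rep = 15·(5,-1)/26² = (0.1109,-0.0222)
o2: d²=29 ≤ ρ²=41; F_rep = 15·(2,5)/29² = (0.0357,0.0892)
F = F_att + ΣF_rep = (-2.8534,-16.4330)
Δp = p'−p = (-0.1427,-0.8217); α = Δx/Fx = (-1622193/11370320) / (-1622193/568516) = 1/20
check: Δy/Fy = (-9342429/11370320) / (-9342429/568516) = 1/20 ✓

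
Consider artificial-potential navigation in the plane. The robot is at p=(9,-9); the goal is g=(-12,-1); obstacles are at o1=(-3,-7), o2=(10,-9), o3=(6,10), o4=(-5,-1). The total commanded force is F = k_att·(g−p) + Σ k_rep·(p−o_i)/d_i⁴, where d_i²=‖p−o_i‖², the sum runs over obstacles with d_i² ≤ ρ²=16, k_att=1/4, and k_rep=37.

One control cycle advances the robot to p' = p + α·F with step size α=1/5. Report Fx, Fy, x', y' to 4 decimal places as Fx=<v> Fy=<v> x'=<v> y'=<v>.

Fx=-42.2500 Fy=2.0000 x'=0.5500 y'=-8.6000

F_att = 1/4·(g−p) = 1/4·(-21,8) = (-5.2500,2.0000)
o1: d²=148 > ρ²=16 → inactive
o2: d²=1 ≤ ρ²=16; F_rep = 37·(-1,0)/1² = (-37.0000,0.0000)
o3: d²=370 > ρ²=16 → inactive
o4: d²=260 > ρ²=16 → inactive
F = F_att + ΣF_rep = (-42.2500,2.0000)
p' = p + 1/5·F = (0.5500,-8.6000)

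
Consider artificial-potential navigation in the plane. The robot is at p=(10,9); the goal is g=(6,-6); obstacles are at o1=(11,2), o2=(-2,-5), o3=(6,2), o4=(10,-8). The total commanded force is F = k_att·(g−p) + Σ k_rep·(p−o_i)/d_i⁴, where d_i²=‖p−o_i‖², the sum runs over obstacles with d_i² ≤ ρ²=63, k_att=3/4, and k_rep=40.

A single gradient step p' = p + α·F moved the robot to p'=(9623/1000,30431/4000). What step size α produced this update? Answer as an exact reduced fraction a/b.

α = 1/8

F_att = 3/4·(g−p) = 3/4·(-4,-15) = (-3.0000,-11.2500)
o1: d²=50 ≤ ρ²=63; F_rep = 40·(-1,7)/50² = (-0.0160,0.1120)
o2: d²=340 > ρ²=63 → inactive
o3: d²=65 > ρ²=63 → inactive
o4: d²=289 > ρ²=63 → inactive
F = F_att + ΣF_rep = (-3.0160,-11.1380)
Δp = p'−p = (-0.3770,-1.3922); α = Δx/Fx = (-377/1000) / (-377/125) = 1/8
check: Δy/Fy = (-5569/4000) / (-5569/500) = 1/8 ✓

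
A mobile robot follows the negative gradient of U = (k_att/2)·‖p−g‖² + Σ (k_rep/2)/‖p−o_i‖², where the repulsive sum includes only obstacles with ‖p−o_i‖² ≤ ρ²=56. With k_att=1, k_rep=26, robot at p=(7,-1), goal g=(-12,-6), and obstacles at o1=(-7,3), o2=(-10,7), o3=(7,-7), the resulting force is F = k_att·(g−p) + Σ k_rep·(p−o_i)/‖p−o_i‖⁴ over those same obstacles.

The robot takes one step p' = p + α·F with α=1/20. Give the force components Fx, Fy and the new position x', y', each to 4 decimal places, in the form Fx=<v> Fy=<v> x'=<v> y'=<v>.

F_att = 1·(g−p) = 1·(-19,-5) = (-19.0000,-5.0000)
o1: d²=212 > ρ²=56 → inactive
o2: d²=353 > ρ²=56 → inactive
o3: d²=36 ≤ ρ²=56; F_rep = 26·(0,6)/36² = (0.0000,0.1204)
F = F_att + ΣF_rep = (-19.0000,-4.8796)
p' = p + 1/20·F = (6.0500,-1.2440)

Fx=-19.0000 Fy=-4.8796 x'=6.0500 y'=-1.2440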